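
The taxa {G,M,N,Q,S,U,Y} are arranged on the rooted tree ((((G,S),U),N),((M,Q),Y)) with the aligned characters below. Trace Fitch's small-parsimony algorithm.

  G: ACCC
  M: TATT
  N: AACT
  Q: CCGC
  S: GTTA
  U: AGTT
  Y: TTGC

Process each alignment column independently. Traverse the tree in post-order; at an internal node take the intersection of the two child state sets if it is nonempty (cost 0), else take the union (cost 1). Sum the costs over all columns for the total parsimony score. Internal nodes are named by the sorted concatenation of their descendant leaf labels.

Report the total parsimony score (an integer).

site 0, node GS: G={A} ∪ S={G} → {A,G} (+1)
site 0, node GSU: GS={A,G} ∩ U={A} → {A} (+0)
site 0, node GNSU: GSU={A} ∩ N={A} → {A} (+0)
site 0, node MQ: M={T} ∪ Q={C} → {C,T} (+1)
site 0, node MQY: MQ={C,T} ∩ Y={T} → {T} (+0)
site 0, node GMNQSUY: GNSU={A} ∪ MQY={T} → {A,T} (+1)
site 1, node GS: G={C} ∪ S={T} → {C,T} (+1)
site 1, node GSU: GS={C,T} ∪ U={G} → {C,G,T} (+1)
site 1, node GNSU: GSU={C,G,T} ∪ N={A} → {A,C,G,T} (+1)
site 1, node MQ: M={A} ∪ Q={C} → {A,C} (+1)
site 1, node MQY: MQ={A,C} ∪ Y={T} → {A,C,T} (+1)
site 1, node GMNQSUY: GNSU={A,C,G,T} ∩ MQY={A,C,T} → {A,C,T} (+0)
site 2, node GS: G={C} ∪ S={T} → {C,T} (+1)
site 2, node GSU: GS={C,T} ∩ U={T} → {T} (+0)
site 2, node GNSU: GSU={T} ∪ N={C} → {C,T} (+1)
site 2, node MQ: M={T} ∪ Q={G} → {G,T} (+1)
site 2, node MQY: MQ={G,T} ∩ Y={G} → {G} (+0)
site 2, node GMNQSUY: GNSU={C,T} ∪ MQY={G} → {C,G,T} (+1)
site 3, node GS: G={C} ∪ S={A} → {A,C} (+1)
site 3, node GSU: GS={A,C} ∪ U={T} → {A,C,T} (+1)
site 3, node GNSU: GSU={A,C,T} ∩ N={T} → {T} (+0)
site 3, node MQ: M={T} ∪ Q={C} → {C,T} (+1)
site 3, node MQY: MQ={C,T} ∩ Y={C} → {C} (+0)
site 3, node GMNQSUY: GNSU={T} ∪ MQY={C} → {C,T} (+1)
per-site changes: [3, 5, 4, 4]; total = 16

16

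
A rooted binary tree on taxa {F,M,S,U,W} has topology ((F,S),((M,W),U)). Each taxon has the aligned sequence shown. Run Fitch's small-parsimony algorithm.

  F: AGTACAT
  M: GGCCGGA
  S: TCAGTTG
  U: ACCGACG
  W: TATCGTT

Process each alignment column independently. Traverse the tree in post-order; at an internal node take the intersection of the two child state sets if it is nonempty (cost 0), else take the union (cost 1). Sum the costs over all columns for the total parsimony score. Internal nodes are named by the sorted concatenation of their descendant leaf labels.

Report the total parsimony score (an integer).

FS@0: {A} ∪ {T} = {A,T} (union, +1)
MW@0: {G} ∪ {T} = {G,T} (union, +1)
MUW@0: {G,T} ∪ {A} = {A,G,T} (union, +1)
FMSUW@0: {A,T} ∩ {A,G,T} = {A,T} (intersection, +0)
FS@1: {G} ∪ {C} = {C,G} (union, +1)
MW@1: {G} ∪ {A} = {A,G} (union, +1)
MUW@1: {A,G} ∪ {C} = {A,C,G} (union, +1)
FMSUW@1: {C,G} ∩ {A,C,G} = {C,G} (intersection, +0)
FS@2: {T} ∪ {A} = {A,T} (union, +1)
MW@2: {C} ∪ {T} = {C,T} (union, +1)
MUW@2: {C,T} ∩ {C} = {C} (intersection, +0)
FMSUW@2: {A,T} ∪ {C} = {A,C,T} (union, +1)
FS@3: {A} ∪ {G} = {A,G} (union, +1)
MW@3: {C} ∩ {C} = {C} (intersection, +0)
MUW@3: {C} ∪ {G} = {C,G} (union, +1)
FMSUW@3: {A,G} ∩ {C,G} = {G} (intersection, +0)
FS@4: {C} ∪ {T} = {C,T} (union, +1)
MW@4: {G} ∩ {G} = {G} (intersection, +0)
MUW@4: {G} ∪ {A} = {A,G} (union, +1)
FMSUW@4: {C,T} ∪ {A,G} = {A,C,G,T} (union, +1)
FS@5: {A} ∪ {T} = {A,T} (union, +1)
MW@5: {G} ∪ {T} = {G,T} (union, +1)
MUW@5: {G,T} ∪ {C} = {C,G,T} (union, +1)
FMSUW@5: {A,T} ∩ {C,G,T} = {T} (intersection, +0)
FS@6: {T} ∪ {G} = {G,T} (union, +1)
MW@6: {A} ∪ {T} = {A,T} (union, +1)
MUW@6: {A,T} ∪ {G} = {A,G,T} (union, +1)
FMSUW@6: {G,T} ∩ {A,G,T} = {G,T} (intersection, +0)
per-site changes: [3, 3, 3, 2, 3, 3, 3]; total = 20

20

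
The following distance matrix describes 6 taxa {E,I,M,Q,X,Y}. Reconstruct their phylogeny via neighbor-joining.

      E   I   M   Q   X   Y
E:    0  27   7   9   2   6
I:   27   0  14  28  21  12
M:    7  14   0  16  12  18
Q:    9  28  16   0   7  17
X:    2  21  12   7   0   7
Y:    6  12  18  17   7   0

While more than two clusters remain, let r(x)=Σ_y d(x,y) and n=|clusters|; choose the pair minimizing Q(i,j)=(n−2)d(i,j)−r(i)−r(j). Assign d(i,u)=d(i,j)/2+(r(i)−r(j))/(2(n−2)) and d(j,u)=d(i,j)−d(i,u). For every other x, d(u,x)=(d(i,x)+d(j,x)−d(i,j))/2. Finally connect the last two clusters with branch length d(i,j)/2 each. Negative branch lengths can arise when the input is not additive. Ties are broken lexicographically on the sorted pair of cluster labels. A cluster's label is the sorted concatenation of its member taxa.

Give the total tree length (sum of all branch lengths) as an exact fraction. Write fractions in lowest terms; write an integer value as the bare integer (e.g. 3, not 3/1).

1. join I+Y (d=12, Q=-114) ⇒ IY; edges |I|=45/4, |Y|=3/4
  updated: d(E,IY)=21/2, d(IY,M)=10, d(IY,Q)=33/2, d(IY,X)=8
2. join IY+M (d=10, Q=-60) ⇒ IMY; edges |IY|=5, |M|=5
  updated: d(E,IMY)=15/4, d(IMY,Q)=45/4, d(IMY,X)=5
3. join E+IMY (d=15/4, Q=-109/4) ⇒ EIMY; edges |E|=9/16, |IMY|=51/16
  updated: d(EIMY,Q)=33/4, d(EIMY,X)=13/8
4. join EIMY+Q (d=33/4, Q=-135/8) ⇒ EIMQY; edges |EIMY|=23/16, |Q|=109/16
  updated: d(EIMQY,X)=3/16
5. join EIMQY+X (d=3/16) ⇒ EIMQXY; edges |EIMQY|=3/32, |X|=3/32
final tree: (((E:9/16,((I:45/4,Y:3/4):5,M:5):51/16):23/16,Q:109/16):3/32,X:3/32)
total length: 547/16

547/16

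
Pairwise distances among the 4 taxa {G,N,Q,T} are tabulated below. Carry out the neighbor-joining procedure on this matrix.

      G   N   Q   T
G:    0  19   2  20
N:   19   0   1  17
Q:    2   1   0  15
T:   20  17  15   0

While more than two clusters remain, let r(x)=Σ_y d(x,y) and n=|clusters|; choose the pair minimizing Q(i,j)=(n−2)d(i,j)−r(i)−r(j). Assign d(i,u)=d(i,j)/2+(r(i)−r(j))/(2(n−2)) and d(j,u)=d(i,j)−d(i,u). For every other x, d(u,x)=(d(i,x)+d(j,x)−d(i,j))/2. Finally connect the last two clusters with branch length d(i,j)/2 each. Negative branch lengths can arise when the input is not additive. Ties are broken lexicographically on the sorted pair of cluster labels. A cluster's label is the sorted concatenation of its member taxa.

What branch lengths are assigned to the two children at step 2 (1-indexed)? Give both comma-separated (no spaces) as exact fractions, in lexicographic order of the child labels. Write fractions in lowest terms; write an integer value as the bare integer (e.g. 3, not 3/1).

step 1: merge (G,Q) at d=2, Q=-55; branch lengths G→27/4, Q→-19/4; new cluster GQ
  updated: d(GQ,N)=9, d(GQ,T)=33/2
step 2: merge (GQ,N) at d=9, Q=-85/2; branch lengths GQ→17/4, N→19/4; new cluster GNQ
  updated: d(GNQ,T)=49/4
step 3: merge (GNQ,T) at d=49/4; branch lengths GNQ→49/8, T→49/8; new cluster GNQT
final tree: (((G:27/4,Q:-19/4):17/4,N:19/4):49/8,T:49/8)
total length: 93/4

17/4,19/4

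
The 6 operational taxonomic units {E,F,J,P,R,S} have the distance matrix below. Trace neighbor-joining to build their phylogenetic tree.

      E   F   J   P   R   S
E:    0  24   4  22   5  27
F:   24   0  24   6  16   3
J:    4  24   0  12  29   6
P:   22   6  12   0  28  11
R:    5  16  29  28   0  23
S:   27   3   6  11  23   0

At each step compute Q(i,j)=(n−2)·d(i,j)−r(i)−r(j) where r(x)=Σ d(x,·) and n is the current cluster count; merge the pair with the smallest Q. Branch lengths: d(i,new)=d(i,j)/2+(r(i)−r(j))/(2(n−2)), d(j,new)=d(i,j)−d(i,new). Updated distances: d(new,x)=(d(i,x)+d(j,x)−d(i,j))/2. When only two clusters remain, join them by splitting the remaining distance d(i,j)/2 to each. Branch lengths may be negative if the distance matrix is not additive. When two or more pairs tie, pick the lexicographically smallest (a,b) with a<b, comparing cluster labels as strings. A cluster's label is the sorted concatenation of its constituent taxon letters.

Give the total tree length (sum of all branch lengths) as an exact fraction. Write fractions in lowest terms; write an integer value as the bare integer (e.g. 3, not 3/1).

281/8

1. join E+R (d=5, Q=-163) ⇒ ER; edges |E|=1/8, |R|=39/8
  updated: d(ER,F)=35/2, d(ER,J)=14, d(ER,P)=45/2, d(ER,S)=45/2
2. join ER+J (d=14, Q=-181/2) ⇒ EJR; edges |ER|=125/12, |J|=43/12
  updated: d(EJR,F)=55/4, d(EJR,P)=41/4, d(EJR,S)=29/4
3. join EJR+P (d=41/4, Q=-38) ⇒ EJPR; edges |EJR|=49/8, |P|=33/8
  updated: d(EJPR,F)=19/4, d(EJPR,S)=4
4. join EJPR+F (d=19/4, Q=-47/4) ⇒ EFJPR; edges |EJPR|=23/8, |F|=15/8
  updated: d(EFJPR,S)=9/8
5. join EFJPR+S (d=9/8) ⇒ EFJPRS; edges |EFJPR|=9/16, |S|=9/16
final tree: (((((E:1/8,R:39/8):125/12,J:43/12):49/8,P:33/8):23/8,F:15/8):9/16,S:9/16)
total length: 281/8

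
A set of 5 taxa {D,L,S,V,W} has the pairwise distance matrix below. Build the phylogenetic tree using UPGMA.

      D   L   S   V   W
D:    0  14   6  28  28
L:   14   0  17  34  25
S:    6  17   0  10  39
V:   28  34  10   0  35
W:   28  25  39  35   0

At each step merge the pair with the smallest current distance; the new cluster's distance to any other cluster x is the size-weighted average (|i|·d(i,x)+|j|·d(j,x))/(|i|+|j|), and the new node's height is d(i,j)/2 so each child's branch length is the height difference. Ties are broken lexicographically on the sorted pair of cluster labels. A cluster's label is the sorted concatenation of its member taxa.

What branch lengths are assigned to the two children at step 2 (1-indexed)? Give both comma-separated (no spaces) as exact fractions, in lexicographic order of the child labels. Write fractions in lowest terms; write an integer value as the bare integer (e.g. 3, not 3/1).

19/4,31/4

iteration 1: select D,S (d=6); attach at lengths (3, 3); label the merged cluster DS
  updated: d(DS,L)=31/2, d(DS,V)=19, d(DS,W)=67/2
iteration 2: select DS,L (d=31/2); attach at lengths (19/4, 31/4); label the merged cluster DLS
  updated: d(DLS,V)=24, d(DLS,W)=92/3
iteration 3: select DLS,V (d=24); attach at lengths (17/4, 12); label the merged cluster DLSV
  updated: d(DLSV,W)=127/4
iteration 4: select DLSV,W (d=127/4); attach at lengths (31/8, 127/8); label the merged cluster DLSVW
final tree: ((((D:3,S:3):19/4,L:31/4):17/4,V:12):31/8,W:127/8)
total length: 109/2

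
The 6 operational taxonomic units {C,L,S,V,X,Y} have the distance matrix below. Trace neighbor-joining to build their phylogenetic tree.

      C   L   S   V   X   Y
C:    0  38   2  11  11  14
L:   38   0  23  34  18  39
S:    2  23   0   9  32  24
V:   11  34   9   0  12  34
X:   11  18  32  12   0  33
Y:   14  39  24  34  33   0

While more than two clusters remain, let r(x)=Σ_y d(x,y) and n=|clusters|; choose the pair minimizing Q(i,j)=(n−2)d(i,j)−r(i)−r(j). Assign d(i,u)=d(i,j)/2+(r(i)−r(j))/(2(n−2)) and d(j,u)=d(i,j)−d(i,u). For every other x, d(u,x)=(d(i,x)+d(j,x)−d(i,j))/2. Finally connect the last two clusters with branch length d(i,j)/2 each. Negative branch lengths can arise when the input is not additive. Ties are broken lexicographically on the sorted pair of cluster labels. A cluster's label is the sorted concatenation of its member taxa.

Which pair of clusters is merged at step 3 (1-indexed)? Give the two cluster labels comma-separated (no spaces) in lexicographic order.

C,Y

1. join L+X (d=18, Q=-186) ⇒ LX; edges |L|=59/4, |X|=13/4
  updated: d(C,LX)=31/2, d(LX,S)=37/2, d(LX,V)=14, d(LX,Y)=27
2. join LX+V (d=14, Q=-101) ⇒ LVX; edges |LX|=49/6, |V|=35/6
  updated: d(C,LVX)=25/4, d(LVX,S)=27/4, d(LVX,Y)=47/2
3. join C+Y (d=14, Q=-223/4) ⇒ CY; edges |C|=-45/16, |Y|=269/16
  updated: d(CY,LVX)=63/8, d(CY,S)=6
4. join CY+LVX (d=63/8, Q=-165/8) ⇒ CLVXY; edges |CY|=57/16, |LVX|=69/16
  updated: d(CLVXY,S)=39/16
5. join CLVXY+S (d=39/16) ⇒ CLSVXY; edges |CLVXY|=39/32, |S|=39/32
final tree: (((C:-45/16,Y:269/16):57/16,((L:59/4,X:13/4):49/6,V:35/6):69/16):39/32,S:39/32)
total length: 901/16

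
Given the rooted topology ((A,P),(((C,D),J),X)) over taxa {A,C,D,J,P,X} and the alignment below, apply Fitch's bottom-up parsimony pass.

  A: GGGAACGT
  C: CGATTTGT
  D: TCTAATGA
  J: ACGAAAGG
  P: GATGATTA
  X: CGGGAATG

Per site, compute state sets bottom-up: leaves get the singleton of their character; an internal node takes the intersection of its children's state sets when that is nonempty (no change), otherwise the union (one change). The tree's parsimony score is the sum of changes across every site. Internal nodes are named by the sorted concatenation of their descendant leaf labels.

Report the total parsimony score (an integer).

22

site 0, node AP: A={G} ∩ P={G} → {G} (+0)
site 0, node CD: C={C} ∪ D={T} → {C,T} (+1)
site 0, node CDJ: CD={C,T} ∪ J={A} → {A,C,T} (+1)
site 0, node CDJX: CDJ={A,C,T} ∩ X={C} → {C} (+0)
site 0, node ACDJPX: AP={G} ∪ CDJX={C} → {C,G} (+1)
site 1, node AP: A={G} ∪ P={A} → {A,G} (+1)
site 1, node CD: C={G} ∪ D={C} → {C,G} (+1)
site 1, node CDJ: CD={C,G} ∩ J={C} → {C} (+0)
site 1, node CDJX: CDJ={C} ∪ X={G} → {C,G} (+1)
site 1, node ACDJPX: AP={A,G} ∩ CDJX={C,G} → {G} (+0)
site 2, node AP: A={G} ∪ P={T} → {G,T} (+1)
site 2, node CD: C={A} ∪ D={T} → {A,T} (+1)
site 2, node CDJ: CD={A,T} ∪ J={G} → {A,G,T} (+1)
site 2, node CDJX: CDJ={A,G,T} ∩ X={G} → {G} (+0)
site 2, node ACDJPX: AP={G,T} ∩ CDJX={G} → {G} (+0)
site 3, node AP: A={A} ∪ P={G} → {A,G} (+1)
site 3, node CD: C={T} ∪ D={A} → {A,T} (+1)
site 3, node CDJ: CD={A,T} ∩ J={A} → {A} (+0)
site 3, node CDJX: CDJ={A} ∪ X={G} → {A,G} (+1)
site 3, node ACDJPX: AP={A,G} ∩ CDJX={A,G} → {A,G} (+0)
site 4, node AP: A={A} ∩ P={A} → {A} (+0)
site 4, node CD: C={T} ∪ D={A} → {A,T} (+1)
site 4, node CDJ: CD={A,T} ∩ J={A} → {A} (+0)
site 4, node CDJX: CDJ={A} ∩ X={A} → {A} (+0)
site 4, node ACDJPX: AP={A} ∩ CDJX={A} → {A} (+0)
site 5, node AP: A={C} ∪ P={T} → {C,T} (+1)
site 5, node CD: C={T} ∩ D={T} → {T} (+0)
site 5, node CDJ: CD={T} ∪ J={A} → {A,T} (+1)
site 5, node CDJX: CDJ={A,T} ∩ X={A} → {A} (+0)
site 5, node ACDJPX: AP={C,T} ∪ CDJX={A} → {A,C,T} (+1)
site 6, node AP: A={G} ∪ P={T} → {G,T} (+1)
site 6, node CD: C={G} ∩ D={G} → {G} (+0)
site 6, node CDJ: CD={G} ∩ J={G} → {G} (+0)
site 6, node CDJX: CDJ={G} ∪ X={T} → {G,T} (+1)
site 6, node ACDJPX: AP={G,T} ∩ CDJX={G,T} → {G,T} (+0)
site 7, node AP: A={T} ∪ P={A} → {A,T} (+1)
site 7, node CD: C={T} ∪ D={A} → {A,T} (+1)
site 7, node CDJ: CD={A,T} ∪ J={G} → {A,G,T} (+1)
site 7, node CDJX: CDJ={A,G,T} ∩ X={G} → {G} (+0)
site 7, node ACDJPX: AP={A,T} ∪ CDJX={G} → {A,G,T} (+1)
per-site changes: [3, 3, 3, 3, 1, 3, 2, 4]; total = 22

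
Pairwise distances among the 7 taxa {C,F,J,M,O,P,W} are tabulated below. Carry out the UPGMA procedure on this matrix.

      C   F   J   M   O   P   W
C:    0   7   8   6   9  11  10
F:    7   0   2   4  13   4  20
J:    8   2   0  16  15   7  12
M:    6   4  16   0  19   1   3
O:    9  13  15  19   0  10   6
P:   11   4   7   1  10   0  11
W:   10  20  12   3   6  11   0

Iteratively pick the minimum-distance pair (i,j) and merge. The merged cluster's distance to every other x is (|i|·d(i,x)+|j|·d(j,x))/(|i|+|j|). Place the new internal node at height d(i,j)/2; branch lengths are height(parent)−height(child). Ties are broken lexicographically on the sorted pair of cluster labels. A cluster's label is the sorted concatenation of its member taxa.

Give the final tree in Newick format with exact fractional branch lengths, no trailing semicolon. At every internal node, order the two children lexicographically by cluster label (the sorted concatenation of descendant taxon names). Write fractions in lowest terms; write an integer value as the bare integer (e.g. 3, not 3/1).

step 1: merge (M,P) at d=1; branch lengths M→1/2, P→1/2; new cluster MP
  updated: d(C,MP)=17/2, d(F,MP)=4, d(J,MP)=23/2, d(MP,O)=29/2, d(MP,W)=7
step 2: merge (F,J) at d=2; branch lengths F→1, J→1; new cluster FJ
  updated: d(C,FJ)=15/2, d(FJ,MP)=31/4, d(FJ,O)=14, d(FJ,W)=16
step 3: merge (O,W) at d=6; branch lengths O→3, W→3; new cluster OW
  updated: d(C,OW)=19/2, d(FJ,OW)=15, d(MP,OW)=43/4
step 4: merge (C,FJ) at d=15/2; branch lengths C→15/4, FJ→11/4; new cluster CFJ
  updated: d(CFJ,MP)=8, d(CFJ,OW)=79/6
step 5: merge (CFJ,MP) at d=8; branch lengths CFJ→1/4, MP→7/2; new cluster CFJMP
  updated: d(CFJMP,OW)=61/5
step 6: merge (CFJMP,OW) at d=61/5; branch lengths CFJMP→21/10, OW→31/10; new cluster CFJMOPW
final tree: (((C:15/4,(F:1,J:1):11/4):1/4,(M:1/2,P:1/2):7/2):21/10,(O:3,W:3):31/10)
total length: 489/20

(((C:15/4,(F:1,J:1):11/4):1/4,(M:1/2,P:1/2):7/2):21/10,(O:3,W:3):31/10)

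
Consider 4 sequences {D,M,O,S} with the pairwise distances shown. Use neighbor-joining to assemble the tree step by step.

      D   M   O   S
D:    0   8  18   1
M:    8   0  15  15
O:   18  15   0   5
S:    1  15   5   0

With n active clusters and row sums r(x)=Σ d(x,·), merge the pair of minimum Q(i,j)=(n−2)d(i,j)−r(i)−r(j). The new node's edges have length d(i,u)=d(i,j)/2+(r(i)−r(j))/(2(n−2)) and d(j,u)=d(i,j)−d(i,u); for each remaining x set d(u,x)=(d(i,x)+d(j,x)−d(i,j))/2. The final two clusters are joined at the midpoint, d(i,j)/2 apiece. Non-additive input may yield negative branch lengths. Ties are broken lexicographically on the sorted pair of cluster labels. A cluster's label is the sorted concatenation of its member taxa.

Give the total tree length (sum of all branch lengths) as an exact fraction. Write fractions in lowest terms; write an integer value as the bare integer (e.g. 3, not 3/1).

75/4

iteration 1: select D,M (d=8, Q=-49); attach at lengths (5/4, 27/4); label the merged cluster DM
  updated: d(DM,O)=25/2, d(DM,S)=4
iteration 2: select DM,O (d=25/2, Q=-43/2); attach at lengths (23/4, 27/4); label the merged cluster DMO
  updated: d(DMO,S)=-7/4
iteration 3: select DMO,S (d=-7/4); attach at lengths (-7/8, -7/8); label the merged cluster DMOS
final tree: (((D:5/4,M:27/4):23/4,O:27/4):-7/8,S:-7/8)
total length: 75/4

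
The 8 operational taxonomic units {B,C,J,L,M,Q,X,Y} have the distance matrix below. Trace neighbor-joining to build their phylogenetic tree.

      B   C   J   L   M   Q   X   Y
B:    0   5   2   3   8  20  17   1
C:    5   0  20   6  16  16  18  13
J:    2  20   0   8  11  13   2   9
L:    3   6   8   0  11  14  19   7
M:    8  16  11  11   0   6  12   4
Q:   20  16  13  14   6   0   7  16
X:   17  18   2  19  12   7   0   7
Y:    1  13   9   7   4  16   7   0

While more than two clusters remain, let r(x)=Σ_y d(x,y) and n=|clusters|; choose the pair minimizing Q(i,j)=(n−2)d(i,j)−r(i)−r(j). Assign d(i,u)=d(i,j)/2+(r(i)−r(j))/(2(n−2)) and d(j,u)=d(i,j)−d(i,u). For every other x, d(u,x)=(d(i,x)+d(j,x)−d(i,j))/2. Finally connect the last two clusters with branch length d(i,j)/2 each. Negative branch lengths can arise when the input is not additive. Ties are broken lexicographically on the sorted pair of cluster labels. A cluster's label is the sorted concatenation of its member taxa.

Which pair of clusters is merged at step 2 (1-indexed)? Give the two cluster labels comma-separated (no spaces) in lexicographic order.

M,Q

step 1: merge (J,X) at d=2, Q=-135; branch lengths J→-5/12, X→29/12; new cluster JX
  updated: d(B,JX)=17/2, d(C,JX)=18, d(JX,L)=25/2, d(JX,M)=21/2, d(JX,Q)=9, d(JX,Y)=7
step 2: merge (M,Q) at d=6, Q=-213/2; branch lengths M→9/20, Q→111/20; new cluster MQ
  updated: d(B,MQ)=11, d(C,MQ)=13, d(JX,MQ)=27/4, d(L,MQ)=19/2, d(MQ,Y)=7
step 3: merge (JX,MQ) at d=27/4, Q=-73; branch lengths JX→65/16, MQ→43/16; new cluster JMQX
  updated: d(B,JMQX)=51/8, d(C,JMQX)=97/8, d(JMQX,L)=61/8, d(JMQX,Y)=29/8
step 4: merge (JMQX,Y) at d=29/8, Q=-87/2; branch lengths JMQX→8/3, Y→23/24; new cluster JMQXY
  updated: d(B,JMQXY)=15/8, d(C,JMQXY)=43/4, d(JMQXY,L)=11/2
step 5: merge (B,JMQXY) at d=15/8, Q=-97/4; branch lengths B→-9/8, JMQXY→3; new cluster BJMQXY
  updated: d(BJMQXY,C)=111/16, d(BJMQXY,L)=53/16
step 6: merge (BJMQXY,C) at d=111/16, Q=-65/4; branch lengths BJMQXY→17/8, C→77/16; new cluster BCJMQXY
  updated: d(BCJMQXY,L)=19/16
step 7: merge (BCJMQXY,L) at d=19/16; branch lengths BCJMQXY→19/32, L→19/32; new cluster BCJLMQXY
final tree: (((B:-9/8,(((J:-5/12,X:29/12):65/16,(M:9/20,Q:111/20):43/16):8/3,Y:23/24):3):17/8,C:77/16):19/32,L:19/32)
total length: 227/8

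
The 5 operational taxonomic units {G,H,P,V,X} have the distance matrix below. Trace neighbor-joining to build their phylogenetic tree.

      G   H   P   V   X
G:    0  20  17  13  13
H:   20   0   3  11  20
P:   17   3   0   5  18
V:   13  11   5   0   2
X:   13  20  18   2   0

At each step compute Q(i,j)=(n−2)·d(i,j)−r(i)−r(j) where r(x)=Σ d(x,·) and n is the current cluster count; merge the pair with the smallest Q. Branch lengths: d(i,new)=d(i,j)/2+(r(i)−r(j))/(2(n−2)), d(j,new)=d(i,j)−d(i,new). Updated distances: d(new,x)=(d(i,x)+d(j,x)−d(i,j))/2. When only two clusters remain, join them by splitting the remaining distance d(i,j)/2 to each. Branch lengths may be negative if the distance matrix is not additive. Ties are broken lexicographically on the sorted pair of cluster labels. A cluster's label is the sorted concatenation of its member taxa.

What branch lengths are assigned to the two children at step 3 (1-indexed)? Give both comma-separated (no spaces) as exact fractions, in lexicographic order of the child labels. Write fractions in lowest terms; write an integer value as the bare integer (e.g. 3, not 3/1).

3,-7/4

iteration 1: select H,P (d=3, Q=-88); attach at lengths (10/3, -1/3); label the merged cluster HP
  updated: d(G,HP)=17, d(HP,V)=13/2, d(HP,X)=35/2
iteration 2: select G,HP (d=17, Q=-50); attach at lengths (9, 8); label the merged cluster GHP
  updated: d(GHP,V)=5/4, d(GHP,X)=27/4
iteration 3: select GHP,V (d=5/4, Q=-10); attach at lengths (3, -7/4); label the merged cluster GHPV
  updated: d(GHPV,X)=15/4
iteration 4: select GHPV,X (d=15/4); attach at lengths (15/8, 15/8); label the merged cluster GHPVX
final tree: (((G:9,(H:10/3,P:-1/3):8):3,V:-7/4):15/8,X:15/8)
total length: 25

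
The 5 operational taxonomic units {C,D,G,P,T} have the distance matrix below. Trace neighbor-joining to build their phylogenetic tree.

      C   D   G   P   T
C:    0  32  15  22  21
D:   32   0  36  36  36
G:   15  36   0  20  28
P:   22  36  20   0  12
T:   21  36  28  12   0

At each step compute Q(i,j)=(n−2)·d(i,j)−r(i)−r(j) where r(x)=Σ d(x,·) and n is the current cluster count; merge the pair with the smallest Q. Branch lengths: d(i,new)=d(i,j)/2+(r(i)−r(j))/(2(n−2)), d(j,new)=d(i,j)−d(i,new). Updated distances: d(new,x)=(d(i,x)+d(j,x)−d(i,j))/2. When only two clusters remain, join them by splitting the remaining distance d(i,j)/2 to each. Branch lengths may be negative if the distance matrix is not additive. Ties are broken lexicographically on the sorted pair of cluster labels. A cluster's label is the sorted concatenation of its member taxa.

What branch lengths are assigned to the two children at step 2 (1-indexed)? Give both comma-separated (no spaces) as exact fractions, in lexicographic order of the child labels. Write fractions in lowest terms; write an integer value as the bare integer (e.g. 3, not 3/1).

iteration 1: select P,T (d=12, Q=-151); attach at lengths (29/6, 43/6); label the merged cluster PT
  updated: d(C,PT)=31/2, d(D,PT)=30, d(G,PT)=18
iteration 2: select C,G (d=15, Q=-203/2); attach at lengths (47/8, 73/8); label the merged cluster CG
  updated: d(CG,D)=53/2, d(CG,PT)=37/4
iteration 3: select CG,D (d=53/2, Q=-263/4); attach at lengths (23/8, 189/8); label the merged cluster CDG
  updated: d(CDG,PT)=51/8
iteration 4: select CDG,PT (d=51/8); attach at lengths (51/16, 51/16); label the merged cluster CDGPT
final tree: (((C:47/8,G:73/8):23/8,D:189/8):51/16,(P:29/6,T:43/6):51/16)
total length: 479/8

47/8,73/8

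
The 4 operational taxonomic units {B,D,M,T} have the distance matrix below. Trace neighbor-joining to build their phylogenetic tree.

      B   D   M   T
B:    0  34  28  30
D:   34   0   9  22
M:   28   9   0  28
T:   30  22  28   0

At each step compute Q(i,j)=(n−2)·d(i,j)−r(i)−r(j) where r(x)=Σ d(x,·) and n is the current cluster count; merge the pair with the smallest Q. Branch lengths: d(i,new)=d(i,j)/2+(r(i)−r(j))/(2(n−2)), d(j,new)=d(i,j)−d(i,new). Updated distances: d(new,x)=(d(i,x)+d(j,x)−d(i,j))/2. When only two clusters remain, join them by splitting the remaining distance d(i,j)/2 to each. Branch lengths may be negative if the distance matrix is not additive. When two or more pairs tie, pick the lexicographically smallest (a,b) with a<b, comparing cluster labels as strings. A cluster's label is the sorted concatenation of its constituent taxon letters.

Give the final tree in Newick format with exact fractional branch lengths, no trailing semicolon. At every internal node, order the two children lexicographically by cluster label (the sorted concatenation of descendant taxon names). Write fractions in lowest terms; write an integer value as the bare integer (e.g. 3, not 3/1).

(((B:18,T:12):17/2,D:9/2):9/4,M:9/4)

iteration 1: select B,T (d=30, Q=-112); attach at lengths (18, 12); label the merged cluster BT
  updated: d(BT,D)=13, d(BT,M)=13
iteration 2: select BT,D (d=13, Q=-35); attach at lengths (17/2, 9/2); label the merged cluster BDT
  updated: d(BDT,M)=9/2
iteration 3: select BDT,M (d=9/2); attach at lengths (9/4, 9/4); label the merged cluster BDMT
final tree: (((B:18,T:12):17/2,D:9/2):9/4,M:9/4)
total length: 95/2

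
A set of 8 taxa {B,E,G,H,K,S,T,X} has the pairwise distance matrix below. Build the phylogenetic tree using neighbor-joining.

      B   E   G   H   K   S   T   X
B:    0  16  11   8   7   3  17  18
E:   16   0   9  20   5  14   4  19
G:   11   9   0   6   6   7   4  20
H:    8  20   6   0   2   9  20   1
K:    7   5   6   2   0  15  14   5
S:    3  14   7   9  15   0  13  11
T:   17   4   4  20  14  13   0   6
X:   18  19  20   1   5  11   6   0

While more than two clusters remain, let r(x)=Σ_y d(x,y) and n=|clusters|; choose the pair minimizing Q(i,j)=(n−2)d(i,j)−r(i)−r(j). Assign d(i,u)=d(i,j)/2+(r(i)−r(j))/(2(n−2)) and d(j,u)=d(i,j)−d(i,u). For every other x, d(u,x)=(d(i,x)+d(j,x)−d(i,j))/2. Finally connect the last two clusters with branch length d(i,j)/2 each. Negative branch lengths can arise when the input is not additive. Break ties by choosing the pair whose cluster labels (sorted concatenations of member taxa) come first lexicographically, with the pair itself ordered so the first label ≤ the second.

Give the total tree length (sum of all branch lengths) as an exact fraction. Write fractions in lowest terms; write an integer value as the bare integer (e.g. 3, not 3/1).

1. join E+T (d=4, Q=-141) ⇒ ET; edges |E|=11/4, |T|=5/4
  updated: d(B,ET)=29/2, d(ET,G)=9/2, d(ET,H)=18, d(ET,K)=15/2, d(ET,S)=23/2, d(ET,X)=21/2
2. join H+X (d=1, Q=-209/2) ⇒ HX; edges |H|=-33/20, |X|=53/20
  updated: d(B,HX)=25/2, d(ET,HX)=55/4, d(G,HX)=25/2, d(HX,K)=3, d(HX,S)=19/2
3. join B+S (d=3, Q=-82) ⇒ BS; edges |B|=7/4, |S|=5/4
  updated: d(BS,ET)=23/2, d(BS,G)=15/2, d(BS,HX)=19/2, d(BS,K)=19/2
4. join HX+K (d=3, Q=-223/4) ⇒ HKX; edges |HX|=29/8, |K|=-5/8
  updated: d(BS,HKX)=8, d(ET,HKX)=73/8, d(G,HKX)=31/4
5. join BS+HKX (d=8, Q=-287/8) ⇒ BHKSX; edges |BS|=145/32, |HKX|=111/32
  updated: d(BHKSX,ET)=101/16, d(BHKSX,G)=29/8
6. join BHKSX+ET (d=101/16, Q=-231/16) ⇒ BEHKSTX; edges |BHKSX|=87/32, |ET|=115/32
  updated: d(BEHKSTX,G)=29/32
7. join BEHKSTX+G (d=29/32) ⇒ BEGHKSTX; edges |BEHKSTX|=29/64, |G|=29/64
final tree: ((((B:7/4,S:5/4):145/32,((H:-33/20,X:53/20):29/8,K:-5/8):111/32):87/32,(E:11/4,T:5/4):115/32):29/64,G:29/64)
total length: 839/32

839/32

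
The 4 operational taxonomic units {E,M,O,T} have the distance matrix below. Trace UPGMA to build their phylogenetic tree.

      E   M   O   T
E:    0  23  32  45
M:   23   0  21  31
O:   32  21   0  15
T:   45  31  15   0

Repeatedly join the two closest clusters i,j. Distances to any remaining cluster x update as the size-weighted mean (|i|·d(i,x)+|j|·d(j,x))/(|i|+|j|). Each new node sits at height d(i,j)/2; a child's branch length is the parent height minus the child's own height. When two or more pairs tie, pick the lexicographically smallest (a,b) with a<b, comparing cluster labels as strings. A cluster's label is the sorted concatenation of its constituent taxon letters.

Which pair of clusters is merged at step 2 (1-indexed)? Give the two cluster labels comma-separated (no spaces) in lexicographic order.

E,M

1. join O+T (d=15) ⇒ OT; edges |O|=15/2, |T|=15/2
  updated: d(E,OT)=77/2, d(M,OT)=26
2. join E+M (d=23) ⇒ EM; edges |E|=23/2, |M|=23/2
  updated: d(EM,OT)=129/4
3. join EM+OT (d=129/4) ⇒ EMOT; edges |EM|=37/8, |OT|=69/8
final tree: ((E:23/2,M:23/2):37/8,(O:15/2,T:15/2):69/8)
total length: 205/4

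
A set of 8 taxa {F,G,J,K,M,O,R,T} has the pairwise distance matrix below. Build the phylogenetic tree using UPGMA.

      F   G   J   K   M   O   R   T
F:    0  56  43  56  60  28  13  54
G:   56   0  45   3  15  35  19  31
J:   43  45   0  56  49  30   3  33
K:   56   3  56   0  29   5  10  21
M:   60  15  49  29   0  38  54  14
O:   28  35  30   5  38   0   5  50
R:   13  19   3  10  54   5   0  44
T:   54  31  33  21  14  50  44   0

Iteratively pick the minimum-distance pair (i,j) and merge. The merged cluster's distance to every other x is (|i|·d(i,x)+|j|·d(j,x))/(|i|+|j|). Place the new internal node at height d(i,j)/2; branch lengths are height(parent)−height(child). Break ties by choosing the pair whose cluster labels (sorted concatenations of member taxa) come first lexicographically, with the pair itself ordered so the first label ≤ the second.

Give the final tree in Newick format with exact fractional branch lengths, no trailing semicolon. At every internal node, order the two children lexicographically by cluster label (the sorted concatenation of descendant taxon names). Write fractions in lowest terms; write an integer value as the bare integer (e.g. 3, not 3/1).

((F:14,((J:3/2,R:3/2):29/4,O:35/4):21/4):27/4,((G:3/2,K:3/2):21/2,(M:7,T:7):5):35/4)

iteration 1: select G,K (d=3); attach at lengths (3/2, 3/2); label the merged cluster GK
  updated: d(F,GK)=56, d(GK,J)=101/2, d(GK,M)=22, d(GK,O)=20, d(GK,R)=29/2, d(GK,T)=26
iteration 2: select J,R (d=3); attach at lengths (3/2, 3/2); label the merged cluster JR
  updated: d(F,JR)=28, d(GK,JR)=65/2, d(JR,M)=103/2, d(JR,O)=35/2, d(JR,T)=77/2
iteration 3: select M,T (d=14); attach at lengths (7, 7); label the merged cluster MT
  updated: d(F,MT)=57, d(GK,MT)=24, d(JR,MT)=45, d(MT,O)=44
iteration 4: select JR,O (d=35/2); attach at lengths (29/4, 35/4); label the merged cluster JOR
  updated: d(F,JOR)=28, d(GK,JOR)=85/3, d(JOR,MT)=134/3
iteration 5: select GK,MT (d=24); attach at lengths (21/2, 5); label the merged cluster GKMT
  updated: d(F,GKMT)=113/2, d(GKMT,JOR)=73/2
iteration 6: select F,JOR (d=28); attach at lengths (14, 21/4); label the merged cluster FJOR
  updated: d(FJOR,GKMT)=83/2
iteration 7: select FJOR,GKMT (d=83/2); attach at lengths (27/4, 35/4); label the merged cluster FGJKMORT
final tree: ((F:14,((J:3/2,R:3/2):29/4,O:35/4):21/4):27/4,((G:3/2,K:3/2):21/2,(M:7,T:7):5):35/4)
total length: 345/4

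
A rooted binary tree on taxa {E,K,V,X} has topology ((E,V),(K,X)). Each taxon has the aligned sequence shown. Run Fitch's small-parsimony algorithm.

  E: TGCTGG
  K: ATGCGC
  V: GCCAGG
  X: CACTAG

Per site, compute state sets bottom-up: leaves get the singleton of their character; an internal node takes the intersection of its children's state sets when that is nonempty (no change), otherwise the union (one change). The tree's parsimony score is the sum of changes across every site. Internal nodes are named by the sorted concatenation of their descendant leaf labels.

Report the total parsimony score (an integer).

11

site 0, node EV: E={T} ∪ V={G} → {G,T} (+1)
site 0, node KX: K={A} ∪ X={C} → {A,C} (+1)
site 0, node EKVX: EV={G,T} ∪ KX={A,C} → {A,C,G,T} (+1)
site 1, node EV: E={G} ∪ V={C} → {C,G} (+1)
site 1, node KX: K={T} ∪ X={A} → {A,T} (+1)
site 1, node EKVX: EV={C,G} ∪ KX={A,T} → {A,C,G,T} (+1)
site 2, node EV: E={C} ∩ V={C} → {C} (+0)
site 2, node KX: K={G} ∪ X={C} → {C,G} (+1)
site 2, node EKVX: EV={C} ∩ KX={C,G} → {C} (+0)
site 3, node EV: E={T} ∪ V={A} → {A,T} (+1)
site 3, node KX: K={C} ∪ X={T} → {C,T} (+1)
site 3, node EKVX: EV={A,T} ∩ KX={C,T} → {T} (+0)
site 4, node EV: E={G} ∩ V={G} → {G} (+0)
site 4, node KX: K={G} ∪ X={A} → {A,G} (+1)
site 4, node EKVX: EV={G} ∩ KX={A,G} → {G} (+0)
site 5, node EV: E={G} ∩ V={G} → {G} (+0)
site 5, node KX: K={C} ∪ X={G} → {C,G} (+1)
site 5, node EKVX: EV={G} ∩ KX={C,G} → {G} (+0)
per-site changes: [3, 3, 1, 2, 1, 1]; total = 11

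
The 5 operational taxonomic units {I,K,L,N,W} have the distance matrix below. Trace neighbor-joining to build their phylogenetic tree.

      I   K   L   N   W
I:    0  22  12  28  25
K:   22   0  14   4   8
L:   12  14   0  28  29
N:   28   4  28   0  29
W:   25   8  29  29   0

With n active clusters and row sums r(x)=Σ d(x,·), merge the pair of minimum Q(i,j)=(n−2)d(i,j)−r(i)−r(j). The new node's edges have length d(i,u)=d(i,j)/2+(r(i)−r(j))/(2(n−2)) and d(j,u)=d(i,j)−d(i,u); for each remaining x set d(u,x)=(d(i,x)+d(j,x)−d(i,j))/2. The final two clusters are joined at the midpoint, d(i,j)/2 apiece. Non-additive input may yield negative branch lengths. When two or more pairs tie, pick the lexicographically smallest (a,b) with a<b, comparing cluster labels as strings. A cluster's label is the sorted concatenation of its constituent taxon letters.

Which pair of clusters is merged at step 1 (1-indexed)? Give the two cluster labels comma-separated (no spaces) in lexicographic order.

step 1: merge (I,L) at d=12, Q=-134; branch lengths I→20/3, L→16/3; new cluster IL
  updated: d(IL,K)=12, d(IL,N)=22, d(IL,W)=21
step 2: merge (IL,W) at d=21, Q=-71; branch lengths IL→39/4, W→45/4; new cluster ILW
  updated: d(ILW,K)=-1/2, d(ILW,N)=15
step 3: merge (ILW,K) at d=-1/2, Q=-37/2; branch lengths ILW→21/4, K→-23/4; new cluster IKLW
  updated: d(IKLW,N)=39/4
step 4: merge (IKLW,N) at d=39/4; branch lengths IKLW→39/8, N→39/8; new cluster IKLNW
final tree: ((((I:20/3,L:16/3):39/4,W:45/4):21/4,K:-23/4):39/8,N:39/8)
total length: 169/4

I,L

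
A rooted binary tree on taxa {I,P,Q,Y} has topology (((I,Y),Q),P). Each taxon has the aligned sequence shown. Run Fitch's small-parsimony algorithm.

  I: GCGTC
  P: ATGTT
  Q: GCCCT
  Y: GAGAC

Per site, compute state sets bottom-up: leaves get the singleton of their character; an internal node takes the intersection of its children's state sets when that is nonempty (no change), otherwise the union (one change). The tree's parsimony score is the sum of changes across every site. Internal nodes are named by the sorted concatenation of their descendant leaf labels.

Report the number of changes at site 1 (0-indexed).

site 0, node IY: I={G} ∩ Y={G} → {G} (+0)
site 0, node IQY: IY={G} ∩ Q={G} → {G} (+0)
site 0, node IPQY: IQY={G} ∪ P={A} → {A,G} (+1)
site 1, node IY: I={C} ∪ Y={A} → {A,C} (+1)
site 1, node IQY: IY={A,C} ∩ Q={C} → {C} (+0)
site 1, node IPQY: IQY={C} ∪ P={T} → {C,T} (+1)
site 2, node IY: I={G} ∩ Y={G} → {G} (+0)
site 2, node IQY: IY={G} ∪ Q={C} → {C,G} (+1)
site 2, node IPQY: IQY={C,G} ∩ P={G} → {G} (+0)
site 3, node IY: I={T} ∪ Y={A} → {A,T} (+1)
site 3, node IQY: IY={A,T} ∪ Q={C} → {A,C,T} (+1)
site 3, node IPQY: IQY={A,C,T} ∩ P={T} → {T} (+0)
site 4, node IY: I={C} ∩ Y={C} → {C} (+0)
site 4, node IQY: IY={C} ∪ Q={T} → {C,T} (+1)
site 4, node IPQY: IQY={C,T} ∩ P={T} → {T} (+0)
per-site changes: [1, 2, 1, 2, 1]; total = 7

2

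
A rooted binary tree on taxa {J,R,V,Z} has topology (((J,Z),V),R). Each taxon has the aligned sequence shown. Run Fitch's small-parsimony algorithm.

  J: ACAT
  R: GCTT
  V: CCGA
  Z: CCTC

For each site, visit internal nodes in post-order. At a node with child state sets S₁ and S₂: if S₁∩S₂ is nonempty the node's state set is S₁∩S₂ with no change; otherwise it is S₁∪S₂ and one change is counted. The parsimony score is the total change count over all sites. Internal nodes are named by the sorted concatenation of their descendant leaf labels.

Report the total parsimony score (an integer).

[col 0] JZ: children J:{A}, Z:{C} ∪→ {A,C}; cost 1
[col 0] JVZ: children JZ:{A,C}, V:{C} ∩→ {C}; cost 0
[col 0] JRVZ: children JVZ:{C}, R:{G} ∪→ {C,G}; cost 1
[col 1] JZ: children J:{C}, Z:{C} ∩→ {C}; cost 0
[col 1] JVZ: children JZ:{C}, V:{C} ∩→ {C}; cost 0
[col 1] JRVZ: children JVZ:{C}, R:{C} ∩→ {C}; cost 0
[col 2] JZ: children J:{A}, Z:{T} ∪→ {A,T}; cost 1
[col 2] JVZ: children JZ:{A,T}, V:{G} ∪→ {A,G,T}; cost 1
[col 2] JRVZ: children JVZ:{A,G,T}, R:{T} ∩→ {T}; cost 0
[col 3] JZ: children J:{T}, Z:{C} ∪→ {C,T}; cost 1
[col 3] JVZ: children JZ:{C,T}, V:{A} ∪→ {A,C,T}; cost 1
[col 3] JRVZ: children JVZ:{A,C,T}, R:{T} ∩→ {T}; cost 0
per-site changes: [2, 0, 2, 2]; total = 6

6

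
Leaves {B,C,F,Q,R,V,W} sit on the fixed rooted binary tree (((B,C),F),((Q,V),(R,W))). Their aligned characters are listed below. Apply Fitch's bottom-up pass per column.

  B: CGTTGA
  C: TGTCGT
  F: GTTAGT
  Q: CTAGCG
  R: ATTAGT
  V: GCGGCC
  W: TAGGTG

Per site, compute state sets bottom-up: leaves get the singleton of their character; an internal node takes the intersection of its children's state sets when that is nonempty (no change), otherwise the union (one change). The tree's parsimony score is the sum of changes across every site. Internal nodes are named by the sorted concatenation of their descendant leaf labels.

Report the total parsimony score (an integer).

21

site 0, node BC: B={C} ∪ C={T} → {C,T} (+1)
site 0, node BCF: BC={C,T} ∪ F={G} → {C,G,T} (+1)
site 0, node QV: Q={C} ∪ V={G} → {C,G} (+1)
site 0, node RW: R={A} ∪ W={T} → {A,T} (+1)
site 0, node QRVW: QV={C,G} ∪ RW={A,T} → {A,C,G,T} (+1)
site 0, node BCFQRVW: BCF={C,G,T} ∩ QRVW={A,C,G,T} → {C,G,T} (+0)
site 1, node BC: B={G} ∩ C={G} → {G} (+0)
site 1, node BCF: BC={G} ∪ F={T} → {G,T} (+1)
site 1, node QV: Q={T} ∪ V={C} → {C,T} (+1)
site 1, node RW: R={T} ∪ W={A} → {A,T} (+1)
site 1, node QRVW: QV={C,T} ∩ RW={A,T} → {T} (+0)
site 1, node BCFQRVW: BCF={G,T} ∩ QRVW={T} → {T} (+0)
site 2, node BC: B={T} ∩ C={T} → {T} (+0)
site 2, node BCF: BC={T} ∩ F={T} → {T} (+0)
site 2, node QV: Q={A} ∪ V={G} → {A,G} (+1)
site 2, node RW: R={T} ∪ W={G} → {G,T} (+1)
site 2, node QRVW: QV={A,G} ∩ RW={G,T} → {G} (+0)
site 2, node BCFQRVW: BCF={T} ∪ QRVW={G} → {G,T} (+1)
site 3, node BC: B={T} ∪ C={C} → {C,T} (+1)
site 3, node BCF: BC={C,T} ∪ F={A} → {A,C,T} (+1)
site 3, node QV: Q={G} ∩ V={G} → {G} (+0)
site 3, node RW: R={A} ∪ W={G} → {A,G} (+1)
site 3, node QRVW: QV={G} ∩ RW={A,G} → {G} (+0)
site 3, node BCFQRVW: BCF={A,C,T} ∪ QRVW={G} → {A,C,G,T} (+1)
site 4, node BC: B={G} ∩ C={G} → {G} (+0)
site 4, node BCF: BC={G} ∩ F={G} → {G} (+0)
site 4, node QV: Q={C} ∩ V={C} → {C} (+0)
site 4, node RW: R={G} ∪ W={T} → {G,T} (+1)
site 4, node QRVW: QV={C} ∪ RW={G,T} → {C,G,T} (+1)
site 4, node BCFQRVW: BCF={G} ∩ QRVW={C,G,T} → {G} (+0)
site 5, node BC: B={A} ∪ C={T} → {A,T} (+1)
site 5, node BCF: BC={A,T} ∩ F={T} → {T} (+0)
site 5, node QV: Q={G} ∪ V={C} → {C,G} (+1)
site 5, node RW: R={T} ∪ W={G} → {G,T} (+1)
site 5, node QRVW: QV={C,G} ∩ RW={G,T} → {G} (+0)
site 5, node BCFQRVW: BCF={T} ∪ QRVW={G} → {G,T} (+1)
per-site changes: [5, 3, 3, 4, 2, 4]; total = 21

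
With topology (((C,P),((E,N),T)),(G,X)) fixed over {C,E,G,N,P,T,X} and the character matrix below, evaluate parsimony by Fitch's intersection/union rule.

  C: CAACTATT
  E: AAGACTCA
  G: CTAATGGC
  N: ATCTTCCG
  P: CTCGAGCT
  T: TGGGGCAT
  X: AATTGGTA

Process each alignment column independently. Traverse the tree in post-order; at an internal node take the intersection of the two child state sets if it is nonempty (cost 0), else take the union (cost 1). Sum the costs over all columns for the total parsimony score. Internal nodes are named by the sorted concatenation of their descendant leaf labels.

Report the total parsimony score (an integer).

[col 0] CP: children C:{C}, P:{C} ∩→ {C}; cost 0
[col 0] EN: children E:{A}, N:{A} ∩→ {A}; cost 0
[col 0] ENT: children EN:{A}, T:{T} ∪→ {A,T}; cost 1
[col 0] CENPT: children CP:{C}, ENT:{A,T} ∪→ {A,C,T}; cost 1
[col 0] GX: children G:{C}, X:{A} ∪→ {A,C}; cost 1
[col 0] CEGNPTX: children CENPT:{A,C,T}, GX:{A,C} ∩→ {A,C}; cost 0
[col 1] CP: children C:{A}, P:{T} ∪→ {A,T}; cost 1
[col 1] EN: children E:{A}, N:{T} ∪→ {A,T}; cost 1
[col 1] ENT: children EN:{A,T}, T:{G} ∪→ {A,G,T}; cost 1
[col 1] CENPT: children CP:{A,T}, ENT:{A,G,T} ∩→ {A,T}; cost 0
[col 1] GX: children G:{T}, X:{A} ∪→ {A,T}; cost 1
[col 1] CEGNPTX: children CENPT:{A,T}, GX:{A,T} ∩→ {A,T}; cost 0
[col 2] CP: children C:{A}, P:{C} ∪→ {A,C}; cost 1
[col 2] EN: children E:{G}, N:{C} ∪→ {C,G}; cost 1
[col 2] ENT: children EN:{C,G}, T:{G} ∩→ {G}; cost 0
[col 2] CENPT: children CP:{A,C}, ENT:{G} ∪→ {A,C,G}; cost 1
[col 2] GX: children G:{A}, X:{T} ∪→ {A,T}; cost 1
[col 2] CEGNPTX: children CENPT:{A,C,G}, GX:{A,T} ∩→ {A}; cost 0
[col 3] CP: children C:{C}, P:{G} ∪→ {C,G}; cost 1
[col 3] EN: children E:{A}, N:{T} ∪→ {A,T}; cost 1
[col 3] ENT: children EN:{A,T}, T:{G} ∪→ {A,G,T}; cost 1
[col 3] CENPT: children CP:{C,G}, ENT:{A,G,T} ∩→ {G}; cost 0
[col 3] GX: children G:{A}, X:{T} ∪→ {A,T}; cost 1
[col 3] CEGNPTX: children CENPT:{G}, GX:{A,T} ∪→ {A,G,T}; cost 1
[col 4] CP: children C:{T}, P:{A} ∪→ {A,T}; cost 1
[col 4] EN: children E:{C}, N:{T} ∪→ {C,T}; cost 1
[col 4] ENT: children EN:{C,T}, T:{G} ∪→ {C,G,T}; cost 1
[col 4] CENPT: children CP:{A,T}, ENT:{C,G,T} ∩→ {T}; cost 0
[col 4] GX: children G:{T}, X:{G} ∪→ {G,T}; cost 1
[col 4] CEGNPTX: children CENPT:{T}, GX:{G,T} ∩→ {T}; cost 0
[col 5] CP: children C:{A}, P:{G} ∪→ {A,G}; cost 1
[col 5] EN: children E:{T}, N:{C} ∪→ {C,T}; cost 1
[col 5] ENT: children EN:{C,T}, T:{C} ∩→ {C}; cost 0
[col 5] CENPT: children CP:{A,G}, ENT:{C} ∪→ {A,C,G}; cost 1
[col 5] GX: children G:{G}, X:{G} ∩→ {G}; cost 0
[col 5] CEGNPTX: children CENPT:{A,C,G}, GX:{G} ∩→ {G}; cost 0
[col 6] CP: children C:{T}, P:{C} ∪→ {C,T}; cost 1
[col 6] EN: children E:{C}, N:{C} ∩→ {C}; cost 0
[col 6] ENT: children EN:{C}, T:{A} ∪→ {A,C}; cost 1
[col 6] CENPT: children CP:{C,T}, ENT:{A,C} ∩→ {C}; cost 0
[col 6] GX: children G:{G}, X:{T} ∪→ {G,T}; cost 1
[col 6] CEGNPTX: children CENPT:{C}, GX:{G,T} ∪→ {C,G,T}; cost 1
[col 7] CP: children C:{T}, P:{T} ∩→ {T}; cost 0
[col 7] EN: children E:{A}, N:{G} ∪→ {A,G}; cost 1
[col 7] ENT: children EN:{A,G}, T:{T} ∪→ {A,G,T}; cost 1
[col 7] CENPT: children CP:{T}, ENT:{A,G,T} ∩→ {T}; cost 0
[col 7] GX: children G:{C}, X:{A} ∪→ {A,C}; cost 1
[col 7] CEGNPTX: children CENPT:{T}, GX:{A,C} ∪→ {A,C,T}; cost 1
per-site changes: [3, 4, 4, 5, 4, 3, 4, 4]; total = 31

31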